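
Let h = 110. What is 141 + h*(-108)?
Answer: -11739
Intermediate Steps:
141 + h*(-108) = 141 + 110*(-108) = 141 - 11880 = -11739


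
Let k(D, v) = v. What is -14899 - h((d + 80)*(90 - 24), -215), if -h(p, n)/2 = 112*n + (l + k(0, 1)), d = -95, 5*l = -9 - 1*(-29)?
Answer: -63049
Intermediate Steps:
l = 4 (l = (-9 - 1*(-29))/5 = (-9 + 29)/5 = (1/5)*20 = 4)
h(p, n) = -10 - 224*n (h(p, n) = -2*(112*n + (4 + 1)) = -2*(112*n + 5) = -2*(5 + 112*n) = -10 - 224*n)
-14899 - h((d + 80)*(90 - 24), -215) = -14899 - (-10 - 224*(-215)) = -14899 - (-10 + 48160) = -14899 - 1*48150 = -14899 - 48150 = -63049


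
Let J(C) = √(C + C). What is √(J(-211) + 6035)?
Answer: √(6035 + I*√422) ≈ 77.685 + 0.1322*I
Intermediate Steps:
J(C) = √2*√C (J(C) = √(2*C) = √2*√C)
√(J(-211) + 6035) = √(√2*√(-211) + 6035) = √(√2*(I*√211) + 6035) = √(I*√422 + 6035) = √(6035 + I*√422)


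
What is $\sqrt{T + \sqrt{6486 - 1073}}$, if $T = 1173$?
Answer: $\sqrt{1173 + \sqrt{5413}} \approx 35.307$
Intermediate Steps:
$\sqrt{T + \sqrt{6486 - 1073}} = \sqrt{1173 + \sqrt{6486 - 1073}} = \sqrt{1173 + \sqrt{5413}}$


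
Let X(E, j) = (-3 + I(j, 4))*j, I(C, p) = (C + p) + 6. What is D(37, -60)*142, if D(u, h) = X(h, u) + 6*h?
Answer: 180056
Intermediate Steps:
I(C, p) = 6 + C + p
X(E, j) = j*(7 + j) (X(E, j) = (-3 + (6 + j + 4))*j = (-3 + (10 + j))*j = (7 + j)*j = j*(7 + j))
D(u, h) = 6*h + u*(7 + u) (D(u, h) = u*(7 + u) + 6*h = 6*h + u*(7 + u))
D(37, -60)*142 = (6*(-60) + 37*(7 + 37))*142 = (-360 + 37*44)*142 = (-360 + 1628)*142 = 1268*142 = 180056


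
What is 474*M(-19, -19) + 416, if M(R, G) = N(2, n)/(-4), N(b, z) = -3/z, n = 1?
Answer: 1543/2 ≈ 771.50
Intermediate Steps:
M(R, G) = ¾ (M(R, G) = -3/1/(-4) = -3*1*(-¼) = -3*(-¼) = ¾)
474*M(-19, -19) + 416 = 474*(¾) + 416 = 711/2 + 416 = 1543/2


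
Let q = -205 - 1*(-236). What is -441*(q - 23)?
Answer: -3528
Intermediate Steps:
q = 31 (q = -205 + 236 = 31)
-441*(q - 23) = -441*(31 - 23) = -441*8 = -3528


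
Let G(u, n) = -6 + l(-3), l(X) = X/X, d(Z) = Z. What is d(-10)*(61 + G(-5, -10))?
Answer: -560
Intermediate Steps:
l(X) = 1
G(u, n) = -5 (G(u, n) = -6 + 1 = -5)
d(-10)*(61 + G(-5, -10)) = -10*(61 - 5) = -10*56 = -560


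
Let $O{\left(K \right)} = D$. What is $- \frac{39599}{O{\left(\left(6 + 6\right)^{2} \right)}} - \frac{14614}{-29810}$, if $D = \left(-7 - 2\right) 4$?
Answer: $\frac{590486147}{536580} \approx 1100.5$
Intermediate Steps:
$D = -36$ ($D = \left(-9\right) 4 = -36$)
$O{\left(K \right)} = -36$
$- \frac{39599}{O{\left(\left(6 + 6\right)^{2} \right)}} - \frac{14614}{-29810} = - \frac{39599}{-36} - \frac{14614}{-29810} = \left(-39599\right) \left(- \frac{1}{36}\right) - - \frac{7307}{14905} = \frac{39599}{36} + \frac{7307}{14905} = \frac{590486147}{536580}$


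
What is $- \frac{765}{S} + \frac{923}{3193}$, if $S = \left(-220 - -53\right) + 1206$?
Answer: $- \frac{1483648}{3317527} \approx -0.44722$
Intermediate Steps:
$S = 1039$ ($S = \left(-220 + \left(64 - 11\right)\right) + 1206 = \left(-220 + 53\right) + 1206 = -167 + 1206 = 1039$)
$- \frac{765}{S} + \frac{923}{3193} = - \frac{765}{1039} + \frac{923}{3193} = - \frac{1483648}{3317527}$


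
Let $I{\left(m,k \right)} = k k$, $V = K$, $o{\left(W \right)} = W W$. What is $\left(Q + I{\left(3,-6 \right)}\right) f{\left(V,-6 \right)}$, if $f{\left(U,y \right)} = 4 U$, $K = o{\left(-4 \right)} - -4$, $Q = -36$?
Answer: $0$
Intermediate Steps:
$o{\left(W \right)} = W^{2}$
$K = 20$ ($K = \left(-4\right)^{2} - -4 = 16 + 4 = 20$)
$V = 20$
$I{\left(m,k \right)} = k^{2}$
$\left(Q + I{\left(3,-6 \right)}\right) f{\left(V,-6 \right)} = \left(-36 + \left(-6\right)^{2}\right) 4 \cdot 20 = \left(-36 + 36\right) 80 = 0 \cdot 80 = 0$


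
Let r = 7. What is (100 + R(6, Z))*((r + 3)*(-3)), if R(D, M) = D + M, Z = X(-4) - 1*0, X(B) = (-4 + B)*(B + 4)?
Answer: -3180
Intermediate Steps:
X(B) = (-4 + B)*(4 + B)
Z = 0 (Z = (-16 + (-4)²) - 1*0 = (-16 + 16) + 0 = 0 + 0 = 0)
(100 + R(6, Z))*((r + 3)*(-3)) = (100 + (6 + 0))*((7 + 3)*(-3)) = (100 + 6)*(10*(-3)) = 106*(-30) = -3180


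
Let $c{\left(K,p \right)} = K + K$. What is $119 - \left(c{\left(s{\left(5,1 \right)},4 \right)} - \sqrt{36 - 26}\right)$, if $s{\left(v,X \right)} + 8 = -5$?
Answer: $145 + \sqrt{10} \approx 148.16$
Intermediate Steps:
$s{\left(v,X \right)} = -13$ ($s{\left(v,X \right)} = -8 - 5 = -13$)
$c{\left(K,p \right)} = 2 K$
$119 - \left(c{\left(s{\left(5,1 \right)},4 \right)} - \sqrt{36 - 26}\right) = 119 - \left(2 \left(-13\right) - \sqrt{36 - 26}\right) = 119 - \left(-26 - \sqrt{10}\right) = 119 + \left(26 + \sqrt{10}\right) = 145 + \sqrt{10}$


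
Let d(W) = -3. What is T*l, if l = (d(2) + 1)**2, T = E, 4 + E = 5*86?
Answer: 1704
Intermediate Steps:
E = 426 (E = -4 + 5*86 = -4 + 430 = 426)
T = 426
l = 4 (l = (-3 + 1)**2 = (-2)**2 = 4)
T*l = 426*4 = 1704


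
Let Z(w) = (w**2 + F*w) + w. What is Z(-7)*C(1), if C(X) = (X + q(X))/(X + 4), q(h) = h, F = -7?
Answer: 182/5 ≈ 36.400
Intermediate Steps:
Z(w) = w**2 - 6*w (Z(w) = (w**2 - 7*w) + w = w**2 - 6*w)
C(X) = 2*X/(4 + X) (C(X) = (X + X)/(X + 4) = (2*X)/(4 + X) = 2*X/(4 + X))
Z(-7)*C(1) = (-7*(-6 - 7))*(2*1/(4 + 1)) = (-7*(-13))*(2*1/5) = 91*(2*1*(1/5)) = 91*(2/5) = 182/5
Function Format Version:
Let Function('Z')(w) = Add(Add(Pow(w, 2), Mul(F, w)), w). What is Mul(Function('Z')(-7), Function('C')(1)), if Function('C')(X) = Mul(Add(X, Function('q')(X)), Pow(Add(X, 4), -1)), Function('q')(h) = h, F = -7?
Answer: Rational(182, 5) ≈ 36.400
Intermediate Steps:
Function('Z')(w) = Add(Pow(w, 2), Mul(-6, w)) (Function('Z')(w) = Add(Add(Pow(w, 2), Mul(-7, w)), w) = Add(Pow(w, 2), Mul(-6, w)))
Function('C')(X) = Mul(2, X, Pow(Add(4, X), -1)) (Function('C')(X) = Mul(Add(X, X), Pow(Add(X, 4), -1)) = Mul(Mul(2, X), Pow(Add(4, X), -1)) = Mul(2, X, Pow(Add(4, X), -1)))
Mul(Function('Z')(-7), Function('C')(1)) = Mul(Mul(-7, Add(-6, -7)), Mul(2, 1, Pow(Add(4, 1), -1))) = Mul(Mul(-7, -13), Mul(2, 1, Pow(5, -1))) = Mul(91, Mul(2, 1, Rational(1, 5))) = Mul(91, Rational(2, 5)) = Rational(182, 5)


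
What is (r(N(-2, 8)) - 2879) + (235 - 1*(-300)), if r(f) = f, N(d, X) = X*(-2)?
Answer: -2360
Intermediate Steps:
N(d, X) = -2*X
(r(N(-2, 8)) - 2879) + (235 - 1*(-300)) = (-2*8 - 2879) + (235 - 1*(-300)) = (-16 - 2879) + (235 + 300) = -2895 + 535 = -2360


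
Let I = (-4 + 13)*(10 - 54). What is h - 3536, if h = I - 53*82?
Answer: -8278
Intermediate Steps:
I = -396 (I = 9*(-44) = -396)
h = -4742 (h = -396 - 53*82 = -396 - 4346 = -4742)
h - 3536 = -4742 - 3536 = -8278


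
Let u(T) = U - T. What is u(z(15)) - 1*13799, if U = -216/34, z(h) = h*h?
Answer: -238516/17 ≈ -14030.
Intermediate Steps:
z(h) = h**2
U = -108/17 (U = -216*1/34 = -108/17 ≈ -6.3529)
u(T) = -108/17 - T
u(z(15)) - 1*13799 = (-108/17 - 1*15**2) - 1*13799 = (-108/17 - 1*225) - 13799 = (-108/17 - 225) - 13799 = -3933/17 - 13799 = -238516/17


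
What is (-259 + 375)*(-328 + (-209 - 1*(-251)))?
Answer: -33176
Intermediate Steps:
(-259 + 375)*(-328 + (-209 - 1*(-251))) = 116*(-328 + (-209 + 251)) = 116*(-328 + 42) = 116*(-286) = -33176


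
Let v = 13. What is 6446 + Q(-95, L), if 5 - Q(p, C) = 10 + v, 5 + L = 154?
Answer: 6428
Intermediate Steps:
L = 149 (L = -5 + 154 = 149)
Q(p, C) = -18 (Q(p, C) = 5 - (10 + 13) = 5 - 1*23 = 5 - 23 = -18)
6446 + Q(-95, L) = 6446 - 18 = 6428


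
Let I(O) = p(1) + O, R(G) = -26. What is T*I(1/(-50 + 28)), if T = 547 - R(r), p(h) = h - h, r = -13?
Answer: -573/22 ≈ -26.045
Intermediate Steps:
p(h) = 0
T = 573 (T = 547 - 1*(-26) = 547 + 26 = 573)
I(O) = O (I(O) = 0 + O = O)
T*I(1/(-50 + 28)) = 573/(-50 + 28) = 573/(-22) = 573*(-1/22) = -573/22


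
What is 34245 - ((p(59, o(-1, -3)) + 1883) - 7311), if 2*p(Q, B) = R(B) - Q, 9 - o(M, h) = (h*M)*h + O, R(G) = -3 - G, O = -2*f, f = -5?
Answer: 39708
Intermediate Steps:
O = 10 (O = -2*(-5) = 10)
o(M, h) = -1 - M*h² (o(M, h) = 9 - ((h*M)*h + 10) = 9 - ((M*h)*h + 10) = 9 - (M*h² + 10) = 9 - (10 + M*h²) = 9 + (-10 - M*h²) = -1 - M*h²)
p(Q, B) = -3/2 - B/2 - Q/2 (p(Q, B) = ((-3 - B) - Q)/2 = (-3 - B - Q)/2 = -3/2 - B/2 - Q/2)
34245 - ((p(59, o(-1, -3)) + 1883) - 7311) = 34245 - (((-3/2 - (-1 - 1*(-1)*(-3)²)/2 - ½*59) + 1883) - 7311) = 34245 - (((-3/2 - (-1 - 1*(-1)*9)/2 - 59/2) + 1883) - 7311) = 34245 - (((-3/2 - (-1 + 9)/2 - 59/2) + 1883) - 7311) = 34245 - (((-3/2 - ½*8 - 59/2) + 1883) - 7311) = 34245 - (((-3/2 - 4 - 59/2) + 1883) - 7311) = 34245 - ((-35 + 1883) - 7311) = 34245 - (1848 - 7311) = 34245 - 1*(-5463) = 34245 + 5463 = 39708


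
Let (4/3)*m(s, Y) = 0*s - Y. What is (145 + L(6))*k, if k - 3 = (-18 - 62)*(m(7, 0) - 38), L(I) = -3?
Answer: 432106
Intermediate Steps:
m(s, Y) = -3*Y/4 (m(s, Y) = 3*(0*s - Y)/4 = 3*(0 - Y)/4 = 3*(-Y)/4 = -3*Y/4)
k = 3043 (k = 3 + (-18 - 62)*(-¾*0 - 38) = 3 - 80*(0 - 38) = 3 - 80*(-38) = 3 + 3040 = 3043)
(145 + L(6))*k = (145 - 3)*3043 = 142*3043 = 432106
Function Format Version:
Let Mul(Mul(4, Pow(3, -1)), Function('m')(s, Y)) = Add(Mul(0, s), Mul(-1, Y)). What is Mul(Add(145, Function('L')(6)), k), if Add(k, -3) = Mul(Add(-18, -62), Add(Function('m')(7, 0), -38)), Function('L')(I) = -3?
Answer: 432106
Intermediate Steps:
Function('m')(s, Y) = Mul(Rational(-3, 4), Y) (Function('m')(s, Y) = Mul(Rational(3, 4), Add(Mul(0, s), Mul(-1, Y))) = Mul(Rational(3, 4), Add(0, Mul(-1, Y))) = Mul(Rational(3, 4), Mul(-1, Y)) = Mul(Rational(-3, 4), Y))
k = 3043 (k = Add(3, Mul(Add(-18, -62), Add(Mul(Rational(-3, 4), 0), -38))) = Add(3, Mul(-80, Add(0, -38))) = Add(3, Mul(-80, -38)) = Add(3, 3040) = 3043)
Mul(Add(145, Function('L')(6)), k) = Mul(Add(145, -3), 3043) = Mul(142, 3043) = 432106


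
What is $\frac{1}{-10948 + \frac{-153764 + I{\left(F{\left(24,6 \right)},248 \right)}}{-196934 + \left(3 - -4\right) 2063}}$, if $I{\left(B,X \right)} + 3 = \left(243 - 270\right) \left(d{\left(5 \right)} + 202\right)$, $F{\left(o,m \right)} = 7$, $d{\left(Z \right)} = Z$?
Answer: $- \frac{182493}{1997774008} \approx -9.1348 \cdot 10^{-5}$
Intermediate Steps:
$I{\left(B,X \right)} = -5592$ ($I{\left(B,X \right)} = -3 + \left(243 - 270\right) \left(5 + 202\right) = -3 - 5589 = -5592$)
$\frac{1}{-10948 + \frac{-153764 + I{\left(F{\left(24,6 \right)},248 \right)}}{-196934 + \left(3 - -4\right) 2063}} = \frac{1}{-10948 + \frac{-153764 - 5592}{-196934 + \left(3 - -4\right) 2063}} = \frac{1}{-10948 - \frac{159356}{-196934 + \left(3 + 4\right) 2063}} = \frac{1}{-10948 - \frac{159356}{-196934 + 7 \cdot 2063}} = \frac{1}{-10948 - \frac{159356}{-196934 + 14441}} = \frac{1}{-10948 - \frac{159356}{-182493}} = \frac{1}{-10948 - - \frac{159356}{182493}} = \frac{1}{-10948 + \frac{159356}{182493}} = \frac{1}{- \frac{1997774008}{182493}} = - \frac{182493}{1997774008}$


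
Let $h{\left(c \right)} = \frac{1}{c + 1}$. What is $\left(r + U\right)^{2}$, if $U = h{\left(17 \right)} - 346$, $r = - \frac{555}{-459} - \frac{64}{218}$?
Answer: $\frac{1635014870329}{13734436} \approx 1.1904 \cdot 10^{5}$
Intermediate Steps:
$h{\left(c \right)} = \frac{1}{1 + c}$
$r = \frac{15269}{16677}$ ($r = \left(-555\right) \left(- \frac{1}{459}\right) - \frac{32}{109} = \frac{185}{153} - \frac{32}{109} = \frac{15269}{16677} \approx 0.91557$)
$U = - \frac{6227}{18}$ ($U = \frac{1}{1 + 17} - 346 = \frac{1}{18} - 346 = - \frac{6227}{18} \approx -345.94$)
$\left(r + U\right)^{2} = \left(\frac{15269}{16677} - \frac{6227}{18}\right)^{2} = \left(- \frac{1278677}{3706}\right)^{2} = \frac{1635014870329}{13734436}$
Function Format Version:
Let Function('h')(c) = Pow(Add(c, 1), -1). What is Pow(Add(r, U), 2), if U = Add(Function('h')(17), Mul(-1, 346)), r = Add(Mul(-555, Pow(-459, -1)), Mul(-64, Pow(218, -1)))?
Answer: Rational(1635014870329, 13734436) ≈ 1.1904e+5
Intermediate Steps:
Function('h')(c) = Pow(Add(1, c), -1)
r = Rational(15269, 16677) (r = Add(Mul(-555, Rational(-1, 459)), Mul(-64, Rational(1, 218))) = Add(Rational(185, 153), Rational(-32, 109)) = Rational(15269, 16677) ≈ 0.91557)
U = Rational(-6227, 18) (U = Add(Pow(Add(1, 17), -1), Mul(-1, 346)) = Add(Pow(18, -1), -346) = Add(Rational(1, 18), -346) = Rational(-6227, 18) ≈ -345.94)
Pow(Add(r, U), 2) = Pow(Add(Rational(15269, 16677), Rational(-6227, 18)), 2) = Pow(Rational(-1278677, 3706), 2) = Rational(1635014870329, 13734436)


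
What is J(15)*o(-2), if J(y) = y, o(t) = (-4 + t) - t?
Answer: -60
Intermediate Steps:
o(t) = -4
J(15)*o(-2) = 15*(-4) = -60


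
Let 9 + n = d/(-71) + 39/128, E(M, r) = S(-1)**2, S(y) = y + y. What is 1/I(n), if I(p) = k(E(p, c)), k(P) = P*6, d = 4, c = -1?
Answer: 1/24 ≈ 0.041667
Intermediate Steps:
S(y) = 2*y
E(M, r) = 4 (E(M, r) = (2*(-1))**2 = (-2)**2 = 4)
k(P) = 6*P
n = -79535/9088 (n = -9 + (4/(-71) + 39/128) = -9 + (4*(-1/71) + 39*(1/128)) = -9 + (-4/71 + 39/128) = -9 + 2257/9088 = -79535/9088 ≈ -8.7516)
I(p) = 24 (I(p) = 6*4 = 24)
1/I(n) = 1/24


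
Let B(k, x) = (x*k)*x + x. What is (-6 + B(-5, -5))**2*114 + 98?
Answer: 2108642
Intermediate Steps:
B(k, x) = x + k*x**2 (B(k, x) = (k*x)*x + x = k*x**2 + x = x + k*x**2)
(-6 + B(-5, -5))**2*114 + 98 = (-6 - 5*(1 - 5*(-5)))**2*114 + 98 = (-6 - 5*(1 + 25))**2*114 + 98 = (-6 - 5*26)**2*114 + 98 = (-6 - 130)**2*114 + 98 = (-136)**2*114 + 98 = 18496*114 + 98 = 2108544 + 98 = 2108642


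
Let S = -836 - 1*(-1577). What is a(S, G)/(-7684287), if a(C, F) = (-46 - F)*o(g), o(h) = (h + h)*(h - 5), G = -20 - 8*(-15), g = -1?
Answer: 584/2561429 ≈ 0.00022800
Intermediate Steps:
S = 741 (S = -836 + 1577 = 741)
G = 100 (G = -20 + 120 = 100)
o(h) = 2*h*(-5 + h) (o(h) = (2*h)*(-5 + h) = 2*h*(-5 + h))
a(C, F) = -552 - 12*F (a(C, F) = (-46 - F)*(2*(-1)*(-5 - 1)) = (-46 - F)*(2*(-1)*(-6)) = (-46 - F)*12 = -552 - 12*F)
a(S, G)/(-7684287) = (-552 - 12*100)/(-7684287) = (-552 - 1200)*(-1/7684287) = -1752*(-1/7684287) = 584/2561429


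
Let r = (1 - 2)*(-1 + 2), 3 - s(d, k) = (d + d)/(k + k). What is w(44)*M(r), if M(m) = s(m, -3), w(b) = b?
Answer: 352/3 ≈ 117.33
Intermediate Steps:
s(d, k) = 3 - d/k (s(d, k) = 3 - (d + d)/(k + k) = 3 - 2*d/(2*k) = 3 - 2*d*1/(2*k) = 3 - d/k)
r = -1 (r = -1*1 = -1)
M(m) = 3 + m/3 (M(m) = 3 - 1*m/(-3) = 3 - 1*m*(-1/3) = 3 + m/3)
w(44)*M(r) = 44*(3 + (1/3)*(-1)) = 44*(3 - 1/3) = 44*(8/3) = 352/3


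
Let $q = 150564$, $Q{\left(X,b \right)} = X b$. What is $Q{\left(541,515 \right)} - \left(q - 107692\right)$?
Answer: $235743$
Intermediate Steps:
$Q{\left(541,515 \right)} - \left(q - 107692\right) = 541 \cdot 515 - \left(150564 - 107692\right) = 278615 - \left(150564 - 107692\right) = 278615 - 42872 = 235743$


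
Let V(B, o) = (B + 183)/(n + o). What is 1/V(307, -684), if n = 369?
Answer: -9/14 ≈ -0.64286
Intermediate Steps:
V(B, o) = (183 + B)/(369 + o) (V(B, o) = (B + 183)/(369 + o) = (183 + B)/(369 + o))
1/V(307, -684) = 1/((183 + 307)/(369 - 684)) = 1/(490/(-315)) = 1/(-1/315*490) = 1/(-14/9) = -9/14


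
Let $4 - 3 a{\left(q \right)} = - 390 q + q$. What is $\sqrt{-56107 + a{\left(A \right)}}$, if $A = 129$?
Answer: $\frac{2 i \sqrt{88602}}{3} \approx 198.44 i$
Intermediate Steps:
$a{\left(q \right)} = \frac{4}{3} + \frac{389 q}{3}$ ($a{\left(q \right)} = \frac{4}{3} - \frac{- 390 q + q}{3} = \frac{4}{3} - \frac{\left(-389\right) q}{3} = \frac{4}{3} + \frac{389 q}{3}$)
$\sqrt{-56107 + a{\left(A \right)}} = \sqrt{-56107 + \left(\frac{4}{3} + \frac{389}{3} \cdot 129\right)} = \sqrt{-56107 + \left(\frac{4}{3} + 16727\right)} = \sqrt{-56107 + \frac{50185}{3}} = \sqrt{- \frac{118136}{3}} = \frac{2 i \sqrt{88602}}{3}$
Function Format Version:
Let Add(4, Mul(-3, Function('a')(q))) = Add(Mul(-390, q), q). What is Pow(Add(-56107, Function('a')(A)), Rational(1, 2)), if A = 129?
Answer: Mul(Rational(2, 3), I, Pow(88602, Rational(1, 2))) ≈ Mul(198.44, I)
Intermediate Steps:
Function('a')(q) = Add(Rational(4, 3), Mul(Rational(389, 3), q)) (Function('a')(q) = Add(Rational(4, 3), Mul(Rational(-1, 3), Add(Mul(-390, q), q))) = Add(Rational(4, 3), Mul(Rational(-1, 3), Mul(-389, q))) = Add(Rational(4, 3), Mul(Rational(389, 3), q)))
Pow(Add(-56107, Function('a')(A)), Rational(1, 2)) = Pow(Add(-56107, Add(Rational(4, 3), Mul(Rational(389, 3), 129))), Rational(1, 2)) = Pow(Add(-56107, Add(Rational(4, 3), 16727)), Rational(1, 2)) = Pow(Add(-56107, Rational(50185, 3)), Rational(1, 2)) = Pow(Rational(-118136, 3), Rational(1, 2)) = Mul(Rational(2, 3), I, Pow(88602, Rational(1, 2)))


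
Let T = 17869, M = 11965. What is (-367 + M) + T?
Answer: 29467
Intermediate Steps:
(-367 + M) + T = (-367 + 11965) + 17869 = 11598 + 17869 = 29467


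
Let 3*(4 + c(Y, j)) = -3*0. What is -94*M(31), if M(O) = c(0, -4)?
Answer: 376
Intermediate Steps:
c(Y, j) = -4 (c(Y, j) = -4 + (-3*0)/3 = -4 + (⅓)*0 = -4 + 0 = -4)
M(O) = -4
-94*M(31) = -94*(-4) = 376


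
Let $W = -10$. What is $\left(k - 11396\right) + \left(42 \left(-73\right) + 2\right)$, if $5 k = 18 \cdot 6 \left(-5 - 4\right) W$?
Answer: $-12516$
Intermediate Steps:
$k = 1944$ ($k = \frac{18 \cdot 6 \left(-5 - 4\right) \left(-10\right)}{5} = \frac{18 \cdot 6 \left(-9\right) \left(-10\right)}{5} = \frac{18 \left(-54\right) \left(-10\right)}{5} = \frac{\left(-972\right) \left(-10\right)}{5} = \frac{1}{5} \cdot 9720 = 1944$)
$\left(k - 11396\right) + \left(42 \left(-73\right) + 2\right) = \left(1944 - 11396\right) + \left(42 \left(-73\right) + 2\right) = -9452 + \left(-3066 + 2\right) = -9452 - 3064 = -12516$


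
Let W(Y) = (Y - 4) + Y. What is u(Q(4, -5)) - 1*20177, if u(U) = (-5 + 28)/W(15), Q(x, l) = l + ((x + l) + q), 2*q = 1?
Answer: -524579/26 ≈ -20176.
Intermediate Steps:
W(Y) = -4 + 2*Y (W(Y) = (-4 + Y) + Y = -4 + 2*Y)
q = ½ (q = (½)*1 = ½ ≈ 0.50000)
Q(x, l) = ½ + x + 2*l (Q(x, l) = l + ((x + l) + ½) = l + ((l + x) + ½) = l + (½ + l + x) = ½ + x + 2*l)
u(U) = 23/26 (u(U) = (-5 + 28)/(-4 + 2*15) = 23/(-4 + 30) = 23/26)
u(Q(4, -5)) - 1*20177 = 23/26 - 1*20177 = 23/26 - 20177 = -524579/26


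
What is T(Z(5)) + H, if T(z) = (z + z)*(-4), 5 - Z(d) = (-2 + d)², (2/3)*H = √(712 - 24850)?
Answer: 32 + 27*I*√298/2 ≈ 32.0 + 233.05*I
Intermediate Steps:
H = 27*I*√298/2 (H = 3*√(712 - 24850)/2 = 3*√(-24138)/2 = 3*(9*I*√298)/2 = 27*I*√298/2 ≈ 233.05*I)
Z(d) = 5 - (-2 + d)²
T(z) = -8*z (T(z) = (2*z)*(-4) = -8*z)
T(Z(5)) + H = -8*(5 - (-2 + 5)²) + 27*I*√298/2 = -8*(5 - 1*3²) + 27*I*√298/2 = -8*(5 - 1*9) + 27*I*√298/2 = -8*(5 - 9) + 27*I*√298/2 = -8*(-4) + 27*I*√298/2 = 32 + 27*I*√298/2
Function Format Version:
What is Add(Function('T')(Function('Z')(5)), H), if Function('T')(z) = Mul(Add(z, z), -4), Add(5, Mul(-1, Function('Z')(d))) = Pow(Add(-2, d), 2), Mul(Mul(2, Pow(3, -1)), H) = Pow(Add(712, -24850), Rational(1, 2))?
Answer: Add(32, Mul(Rational(27, 2), I, Pow(298, Rational(1, 2)))) ≈ Add(32.000, Mul(233.05, I))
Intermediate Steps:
H = Mul(Rational(27, 2), I, Pow(298, Rational(1, 2))) (H = Mul(Rational(3, 2), Pow(Add(712, -24850), Rational(1, 2))) = Mul(Rational(3, 2), Pow(-24138, Rational(1, 2))) = Mul(Rational(3, 2), Mul(9, I, Pow(298, Rational(1, 2)))) = Mul(Rational(27, 2), I, Pow(298, Rational(1, 2))) ≈ Mul(233.05, I))
Function('Z')(d) = Add(5, Mul(-1, Pow(Add(-2, d), 2)))
Function('T')(z) = Mul(-8, z) (Function('T')(z) = Mul(Mul(2, z), -4) = Mul(-8, z))
Add(Function('T')(Function('Z')(5)), H) = Add(Mul(-8, Add(5, Mul(-1, Pow(Add(-2, 5), 2)))), Mul(Rational(27, 2), I, Pow(298, Rational(1, 2)))) = Add(Mul(-8, Add(5, Mul(-1, Pow(3, 2)))), Mul(Rational(27, 2), I, Pow(298, Rational(1, 2)))) = Add(Mul(-8, Add(5, Mul(-1, 9))), Mul(Rational(27, 2), I, Pow(298, Rational(1, 2)))) = Add(Mul(-8, Add(5, -9)), Mul(Rational(27, 2), I, Pow(298, Rational(1, 2)))) = Add(Mul(-8, -4), Mul(Rational(27, 2), I, Pow(298, Rational(1, 2)))) = Add(32, Mul(Rational(27, 2), I, Pow(298, Rational(1, 2))))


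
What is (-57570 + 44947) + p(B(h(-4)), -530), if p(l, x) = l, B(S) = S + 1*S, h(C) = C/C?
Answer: -12621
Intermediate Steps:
h(C) = 1
B(S) = 2*S (B(S) = S + S = 2*S)
(-57570 + 44947) + p(B(h(-4)), -530) = (-57570 + 44947) + 2*1 = -12623 + 2 = -12621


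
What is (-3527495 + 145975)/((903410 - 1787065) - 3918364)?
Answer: 3381520/4802019 ≈ 0.70419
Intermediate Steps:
(-3527495 + 145975)/((903410 - 1787065) - 3918364) = -3381520/(-883655 - 3918364) = -3381520/(-4802019) = -3381520*(-1/4802019) = 3381520/4802019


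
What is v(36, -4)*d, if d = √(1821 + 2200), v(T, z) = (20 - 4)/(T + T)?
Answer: 2*√4021/9 ≈ 14.091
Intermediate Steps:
v(T, z) = 8/T (v(T, z) = 16/((2*T)) = 16*(1/(2*T)) = 8/T)
d = √4021 ≈ 63.411
v(36, -4)*d = (8/36)*√4021 = (8*(1/36))*√4021 = 2*√4021/9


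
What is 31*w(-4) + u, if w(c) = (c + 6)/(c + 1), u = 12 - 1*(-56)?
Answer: 142/3 ≈ 47.333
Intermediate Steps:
u = 68 (u = 12 + 56 = 68)
w(c) = (6 + c)/(1 + c)
31*w(-4) + u = 31*((6 - 4)/(1 - 4)) + 68 = 31*(2/(-3)) + 68 = 31*(-1/3*2) + 68 = 31*(-2/3) + 68 = -62/3 + 68 = 142/3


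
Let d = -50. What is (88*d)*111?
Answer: -488400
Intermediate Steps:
(88*d)*111 = (88*(-50))*111 = -4400*111 = -488400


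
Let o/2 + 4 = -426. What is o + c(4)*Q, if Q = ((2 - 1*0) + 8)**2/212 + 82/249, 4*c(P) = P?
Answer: -11338849/13197 ≈ -859.20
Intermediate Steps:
o = -860 (o = -8 + 2*(-426) = -8 - 852 = -860)
c(P) = P/4
Q = 10571/13197 (Q = ((2 + 0) + 8)**2*(1/212) + 82*(1/249) = (2 + 8)**2*(1/212) + 82/249 = 10**2*(1/212) + 82/249 = 100*(1/212) + 82/249 = 25/53 + 82/249 = 10571/13197 ≈ 0.80102)
o + c(4)*Q = -860 + ((1/4)*4)*(10571/13197) = -860 + 1*(10571/13197) = -860 + 10571/13197 = -11338849/13197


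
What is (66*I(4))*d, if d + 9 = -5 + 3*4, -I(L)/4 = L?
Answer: 2112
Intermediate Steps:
I(L) = -4*L
d = -2 (d = -9 + (-5 + 3*4) = -9 + (-5 + 12) = -9 + 7 = -2)
(66*I(4))*d = (66*(-4*4))*(-2) = (66*(-16))*(-2) = -1056*(-2) = 2112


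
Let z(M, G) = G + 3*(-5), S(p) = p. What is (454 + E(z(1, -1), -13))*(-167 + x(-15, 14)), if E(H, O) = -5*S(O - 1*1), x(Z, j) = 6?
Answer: -84364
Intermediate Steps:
z(M, G) = -15 + G (z(M, G) = G - 15 = -15 + G)
E(H, O) = 5 - 5*O (E(H, O) = -5*(O - 1*1) = -5*(O - 1) = -5*(-1 + O) = 5 - 5*O)
(454 + E(z(1, -1), -13))*(-167 + x(-15, 14)) = (454 + (5 - 5*(-13)))*(-167 + 6) = (454 + (5 + 65))*(-161) = (454 + 70)*(-161) = 524*(-161) = -84364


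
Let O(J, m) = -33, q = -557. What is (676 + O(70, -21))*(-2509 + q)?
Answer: -1971438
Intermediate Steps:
(676 + O(70, -21))*(-2509 + q) = (676 - 33)*(-2509 - 557) = 643*(-3066) = -1971438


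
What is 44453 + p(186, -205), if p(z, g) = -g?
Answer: 44658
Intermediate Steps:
44453 + p(186, -205) = 44453 - 1*(-205) = 44453 + 205 = 44658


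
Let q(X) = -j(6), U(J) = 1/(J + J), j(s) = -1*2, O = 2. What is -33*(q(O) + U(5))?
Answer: -693/10 ≈ -69.300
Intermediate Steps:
j(s) = -2
U(J) = 1/(2*J)
q(X) = 2 (q(X) = -1*(-2) = 2)
-33*(q(O) + U(5)) = -33*(2 + (½)/5) = -33*(2 + (½)*(⅕)) = -33*(2 + ⅒) = -33*21/10 = -693/10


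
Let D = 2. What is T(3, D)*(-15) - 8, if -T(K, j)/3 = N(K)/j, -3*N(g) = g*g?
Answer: -151/2 ≈ -75.500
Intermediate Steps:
N(g) = -g²/3 (N(g) = -g*g/3 = -g²/3)
T(K, j) = K²/j (T(K, j) = -3*(-K²/3)/j = -(-1)*K²/j = K²/j)
T(3, D)*(-15) - 8 = (3²/2)*(-15) - 8 = (9*(½))*(-15) - 8 = (9/2)*(-15) - 8 = -135/2 - 8 = -151/2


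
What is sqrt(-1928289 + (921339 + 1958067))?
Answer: sqrt(951117) ≈ 975.25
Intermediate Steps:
sqrt(-1928289 + (921339 + 1958067)) = sqrt(-1928289 + 2879406) = sqrt(951117)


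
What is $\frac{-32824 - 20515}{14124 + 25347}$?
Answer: $- \frac{53339}{39471} \approx -1.3513$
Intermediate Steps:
$\frac{-32824 - 20515}{14124 + 25347} = - \frac{53339}{39471}$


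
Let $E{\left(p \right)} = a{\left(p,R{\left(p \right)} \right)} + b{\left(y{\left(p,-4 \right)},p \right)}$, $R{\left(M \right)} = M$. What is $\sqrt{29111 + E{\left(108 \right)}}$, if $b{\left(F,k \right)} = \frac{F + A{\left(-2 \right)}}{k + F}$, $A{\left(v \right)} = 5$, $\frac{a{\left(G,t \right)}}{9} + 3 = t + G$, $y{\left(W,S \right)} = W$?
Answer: $\frac{\sqrt{40212966}}{36} \approx 176.15$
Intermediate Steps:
$a{\left(G,t \right)} = -27 + 9 G + 9 t$ ($a{\left(G,t \right)} = -27 + 9 \left(t + G\right) = -27 + 9 \left(G + t\right) = -27 + \left(9 G + 9 t\right) = -27 + 9 G + 9 t$)
$b{\left(F,k \right)} = \frac{5 + F}{F + k}$ ($b{\left(F,k \right)} = \frac{F + 5}{k + F} = \frac{5 + F}{F + k}$)
$E{\left(p \right)} = -27 + 18 p + \frac{5 + p}{2 p}$ ($E{\left(p \right)} = \left(-27 + 9 p + 9 p\right) + \frac{5 + p}{p + p} = \left(-27 + 18 p\right) + \frac{5 + p}{2 p} = -27 + 18 p + \frac{5 + p}{2 p}$)
$\sqrt{29111 + E{\left(108 \right)}} = \sqrt{29111 + \left(- \frac{53}{2} + 18 \cdot 108 + \frac{5}{2 \cdot 108}\right)} = \sqrt{29111 + \left(- \frac{53}{2} + 1944 + \frac{5}{2} \cdot \frac{1}{108}\right)} = \sqrt{29111 + \left(- \frac{53}{2} + 1944 + \frac{5}{216}\right)} = \sqrt{29111 + \frac{414185}{216}} = \sqrt{\frac{6702161}{216}} = \frac{\sqrt{40212966}}{36}$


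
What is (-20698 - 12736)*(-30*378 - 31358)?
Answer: 1427564932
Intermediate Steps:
(-20698 - 12736)*(-30*378 - 31358) = -33434*(-11340 - 31358) = -33434*(-42698) = 1427564932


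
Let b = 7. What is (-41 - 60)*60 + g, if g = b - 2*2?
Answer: -6057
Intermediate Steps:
g = 3 (g = 7 - 2*2 = 7 - 4 = 3)
(-41 - 60)*60 + g = (-41 - 60)*60 + 3 = -101*60 + 3 = -6060 + 3 = -6057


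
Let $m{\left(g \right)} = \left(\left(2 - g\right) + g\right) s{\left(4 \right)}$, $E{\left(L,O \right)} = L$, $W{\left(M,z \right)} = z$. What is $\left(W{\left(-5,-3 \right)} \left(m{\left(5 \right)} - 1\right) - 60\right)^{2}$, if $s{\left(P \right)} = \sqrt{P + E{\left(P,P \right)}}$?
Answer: $3537 + 1368 \sqrt{2} \approx 5471.6$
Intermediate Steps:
$s{\left(P \right)} = \sqrt{2} \sqrt{P}$ ($s{\left(P \right)} = \sqrt{P + P} = \sqrt{2 P} = \sqrt{2} \sqrt{P}$)
$m{\left(g \right)} = 4 \sqrt{2}$ ($m{\left(g \right)} = \left(\left(2 - g\right) + g\right) \sqrt{2} \sqrt{4} = 2 \sqrt{2} \cdot 2 = 2 \cdot 2 \sqrt{2} = 4 \sqrt{2}$)
$\left(W{\left(-5,-3 \right)} \left(m{\left(5 \right)} - 1\right) - 60\right)^{2} = \left(- 3 \left(4 \sqrt{2} - 1\right) - 60\right)^{2} = \left(- 3 \left(-1 + 4 \sqrt{2}\right) - 60\right)^{2} = \left(\left(3 - 12 \sqrt{2}\right) - 60\right)^{2} = \left(-57 - 12 \sqrt{2}\right)^{2}$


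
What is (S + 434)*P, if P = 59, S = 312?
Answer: 44014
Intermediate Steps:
(S + 434)*P = (312 + 434)*59 = 746*59 = 44014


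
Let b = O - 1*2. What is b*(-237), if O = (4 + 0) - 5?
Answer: 711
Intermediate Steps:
O = -1 (O = 4 - 5 = -1)
b = -3 (b = -1 - 1*2 = -1 - 2 = -3)
b*(-237) = -3*(-237) = 711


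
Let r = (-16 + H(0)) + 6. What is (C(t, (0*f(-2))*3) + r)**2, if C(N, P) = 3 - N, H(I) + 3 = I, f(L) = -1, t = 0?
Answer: 100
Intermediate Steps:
H(I) = -3 + I
r = -13 (r = (-16 + (-3 + 0)) + 6 = (-16 - 3) + 6 = -19 + 6 = -13)
(C(t, (0*f(-2))*3) + r)**2 = ((3 - 1*0) - 13)**2 = ((3 + 0) - 13)**2 = (3 - 13)**2 = (-10)**2 = 100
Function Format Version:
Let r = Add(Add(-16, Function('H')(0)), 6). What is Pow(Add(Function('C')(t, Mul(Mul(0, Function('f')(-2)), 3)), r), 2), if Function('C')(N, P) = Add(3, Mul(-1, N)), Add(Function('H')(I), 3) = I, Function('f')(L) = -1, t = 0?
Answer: 100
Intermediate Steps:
Function('H')(I) = Add(-3, I)
r = -13 (r = Add(Add(-16, Add(-3, 0)), 6) = Add(Add(-16, -3), 6) = Add(-19, 6) = -13)
Pow(Add(Function('C')(t, Mul(Mul(0, Function('f')(-2)), 3)), r), 2) = Pow(Add(Add(3, Mul(-1, 0)), -13), 2) = Pow(Add(Add(3, 0), -13), 2) = Pow(Add(3, -13), 2) = Pow(-10, 2) = 100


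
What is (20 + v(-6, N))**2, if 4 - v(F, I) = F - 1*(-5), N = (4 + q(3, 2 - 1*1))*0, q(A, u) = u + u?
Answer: 625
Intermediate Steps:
q(A, u) = 2*u
N = 0 (N = (4 + 2*(2 - 1*1))*0 = (4 + 2*(2 - 1))*0 = (4 + 2*1)*0 = (4 + 2)*0 = 6*0 = 0)
v(F, I) = -1 - F (v(F, I) = 4 - (F - 1*(-5)) = 4 - (F + 5) = 4 - (5 + F) = 4 + (-5 - F) = -1 - F)
(20 + v(-6, N))**2 = (20 + (-1 - 1*(-6)))**2 = (20 + (-1 + 6))**2 = (20 + 5)**2 = 25**2 = 625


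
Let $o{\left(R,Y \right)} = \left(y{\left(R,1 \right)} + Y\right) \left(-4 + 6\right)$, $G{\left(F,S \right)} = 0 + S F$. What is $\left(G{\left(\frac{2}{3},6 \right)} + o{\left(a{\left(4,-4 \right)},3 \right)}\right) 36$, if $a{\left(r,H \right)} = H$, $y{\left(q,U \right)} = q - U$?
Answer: $0$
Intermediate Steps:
$G{\left(F,S \right)} = F S$ ($G{\left(F,S \right)} = 0 + F S = F S$)
$o{\left(R,Y \right)} = -2 + 2 R + 2 Y$ ($o{\left(R,Y \right)} = \left(\left(R - 1\right) + Y\right) \left(-4 + 6\right) = \left(\left(R - 1\right) + Y\right) 2 = \left(\left(-1 + R\right) + Y\right) 2 = \left(-1 + R + Y\right) 2 = -2 + 2 R + 2 Y$)
$\left(G{\left(\frac{2}{3},6 \right)} + o{\left(a{\left(4,-4 \right)},3 \right)}\right) 36 = \left(\frac{2}{3} \cdot 6 + \left(-2 + 2 \left(-4\right) + 2 \cdot 3\right)\right) 36 = \left(2 \cdot \frac{1}{3} \cdot 6 - 4\right) 36 = \left(\frac{2}{3} \cdot 6 - 4\right) 36 = \left(4 - 4\right) 36 = 0 \cdot 36 = 0$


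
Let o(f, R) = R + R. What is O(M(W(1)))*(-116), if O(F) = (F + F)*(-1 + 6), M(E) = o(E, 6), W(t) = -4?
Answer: -13920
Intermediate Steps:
o(f, R) = 2*R
M(E) = 12 (M(E) = 2*6 = 12)
O(F) = 10*F (O(F) = (2*F)*5 = 10*F)
O(M(W(1)))*(-116) = (10*12)*(-116) = 120*(-116) = -13920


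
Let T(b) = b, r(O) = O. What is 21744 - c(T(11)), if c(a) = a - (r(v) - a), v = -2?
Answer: 21720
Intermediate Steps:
c(a) = 2 + 2*a (c(a) = a - (-2 - a) = a + (2 + a) = 2 + 2*a)
21744 - c(T(11)) = 21744 - (2 + 2*11) = 21744 - (2 + 22) = 21744 - 1*24 = 21744 - 24 = 21720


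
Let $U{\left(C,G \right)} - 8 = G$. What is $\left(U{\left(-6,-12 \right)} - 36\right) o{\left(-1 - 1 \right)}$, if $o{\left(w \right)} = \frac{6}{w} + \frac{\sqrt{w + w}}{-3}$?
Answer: $120 + \frac{80 i}{3} \approx 120.0 + 26.667 i$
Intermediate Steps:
$U{\left(C,G \right)} = 8 + G$
$o{\left(w \right)} = \frac{6}{w} - \frac{\sqrt{2} \sqrt{w}}{3}$ ($o{\left(w \right)} = \frac{6}{w} + \sqrt{2 w} \left(- \frac{1}{3}\right) = \frac{6}{w} + \sqrt{2} \sqrt{w} \left(- \frac{1}{3}\right) = \frac{6}{w} - \frac{\sqrt{2} \sqrt{w}}{3}$)
$\left(U{\left(-6,-12 \right)} - 36\right) o{\left(-1 - 1 \right)} = \left(\left(8 - 12\right) - 36\right) \frac{18 - \sqrt{2} \left(-1 - 1\right)^{\frac{3}{2}}}{3 \left(-1 - 1\right)} = \left(-4 - 36\right) \frac{18 - \sqrt{2} \left(-1 - 1\right)^{\frac{3}{2}}}{3 \left(-1 - 1\right)} = - 40 \frac{18 - \sqrt{2} \left(-2\right)^{\frac{3}{2}}}{3 \left(-2\right)} = - 40 \cdot \frac{1}{3} \left(- \frac{1}{2}\right) \left(18 - \sqrt{2} \left(- 2 i \sqrt{2}\right)\right) = - 40 \cdot \frac{1}{3} \left(- \frac{1}{2}\right) \left(18 + 4 i\right) = - 40 \left(-3 - \frac{2 i}{3}\right) = 120 + \frac{80 i}{3}$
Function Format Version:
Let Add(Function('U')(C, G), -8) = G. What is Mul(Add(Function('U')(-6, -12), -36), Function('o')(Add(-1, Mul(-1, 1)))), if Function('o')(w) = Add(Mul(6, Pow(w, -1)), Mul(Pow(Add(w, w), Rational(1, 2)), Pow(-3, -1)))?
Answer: Add(120, Mul(Rational(80, 3), I)) ≈ Add(120.00, Mul(26.667, I))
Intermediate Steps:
Function('U')(C, G) = Add(8, G)
Function('o')(w) = Add(Mul(6, Pow(w, -1)), Mul(Rational(-1, 3), Pow(2, Rational(1, 2)), Pow(w, Rational(1, 2)))) (Function('o')(w) = Add(Mul(6, Pow(w, -1)), Mul(Pow(Mul(2, w), Rational(1, 2)), Rational(-1, 3))) = Add(Mul(6, Pow(w, -1)), Mul(Mul(Pow(2, Rational(1, 2)), Pow(w, Rational(1, 2))), Rational(-1, 3))) = Add(Mul(6, Pow(w, -1)), Mul(Rational(-1, 3), Pow(2, Rational(1, 2)), Pow(w, Rational(1, 2)))))
Mul(Add(Function('U')(-6, -12), -36), Function('o')(Add(-1, Mul(-1, 1)))) = Mul(Add(Add(8, -12), -36), Mul(Rational(1, 3), Pow(Add(-1, Mul(-1, 1)), -1), Add(18, Mul(-1, Pow(2, Rational(1, 2)), Pow(Add(-1, Mul(-1, 1)), Rational(3, 2)))))) = Mul(Add(-4, -36), Mul(Rational(1, 3), Pow(Add(-1, -1), -1), Add(18, Mul(-1, Pow(2, Rational(1, 2)), Pow(Add(-1, -1), Rational(3, 2)))))) = Mul(-40, Mul(Rational(1, 3), Pow(-2, -1), Add(18, Mul(-1, Pow(2, Rational(1, 2)), Pow(-2, Rational(3, 2)))))) = Mul(-40, Mul(Rational(1, 3), Rational(-1, 2), Add(18, Mul(-1, Pow(2, Rational(1, 2)), Mul(-2, I, Pow(2, Rational(1, 2))))))) = Mul(-40, Mul(Rational(1, 3), Rational(-1, 2), Add(18, Mul(4, I)))) = Mul(-40, Add(-3, Mul(Rational(-2, 3), I))) = Add(120, Mul(Rational(80, 3), I))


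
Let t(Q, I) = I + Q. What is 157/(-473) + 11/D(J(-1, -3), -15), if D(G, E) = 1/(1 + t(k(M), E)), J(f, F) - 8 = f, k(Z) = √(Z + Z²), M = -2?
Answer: -72999/473 + 11*√2 ≈ -138.78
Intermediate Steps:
J(f, F) = 8 + f
D(G, E) = 1/(1 + E + √2) (D(G, E) = 1/(1 + (E + √(-2*(1 - 2)))) = 1/(1 + (E + √(-2*(-1)))) = 1/(1 + (E + √2)) = 1/(1 + E + √2))
157/(-473) + 11/D(J(-1, -3), -15) = 157/(-473) + 11/(1/(1 - 15 + √2)) = 157*(-1/473) + 11/(1/(-14 + √2)) = -157/473 + 11*(-14 + √2) = -157/473 + (-154 + 11*√2) = -72999/473 + 11*√2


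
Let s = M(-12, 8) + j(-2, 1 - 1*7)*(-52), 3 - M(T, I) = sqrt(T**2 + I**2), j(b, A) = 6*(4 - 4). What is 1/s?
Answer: -3/199 - 4*sqrt(13)/199 ≈ -0.087549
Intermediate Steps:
j(b, A) = 0 (j(b, A) = 6*0 = 0)
M(T, I) = 3 - sqrt(I**2 + T**2) (M(T, I) = 3 - sqrt(T**2 + I**2) = 3 - sqrt(I**2 + T**2))
s = 3 - 4*sqrt(13) (s = (3 - sqrt(8**2 + (-12)**2)) + 0*(-52) = (3 - sqrt(64 + 144)) + 0 = (3 - sqrt(208)) + 0 = (3 - 4*sqrt(13)) + 0 = 3 - 4*sqrt(13) ≈ -11.422)
1/s = 1/(3 - 4*sqrt(13))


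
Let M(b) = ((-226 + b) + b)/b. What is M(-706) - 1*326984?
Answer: -115424533/353 ≈ -3.2698e+5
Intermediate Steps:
M(b) = (-226 + 2*b)/b
M(-706) - 1*326984 = (2 - 226/(-706)) - 1*326984 = (2 - 226*(-1/706)) - 326984 = (2 + 113/353) - 326984 = 819/353 - 326984 = -115424533/353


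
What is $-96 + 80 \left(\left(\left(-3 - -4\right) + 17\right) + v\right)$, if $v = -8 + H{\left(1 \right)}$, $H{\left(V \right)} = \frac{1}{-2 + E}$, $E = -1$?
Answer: $\frac{2032}{3} \approx 677.33$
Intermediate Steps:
$H{\left(V \right)} = - \frac{1}{3}$ ($H{\left(V \right)} = \frac{1}{-2 - 1} = \frac{1}{-3} = - \frac{1}{3}$)
$v = - \frac{25}{3}$ ($v = -8 - \frac{1}{3} = - \frac{25}{3} \approx -8.3333$)
$-96 + 80 \left(\left(\left(-3 - -4\right) + 17\right) + v\right) = -96 + 80 \left(\left(\left(-3 - -4\right) + 17\right) - \frac{25}{3}\right) = -96 + 80 \left(\left(\left(-3 + 4\right) + 17\right) - \frac{25}{3}\right) = -96 + 80 \left(\left(1 + 17\right) - \frac{25}{3}\right) = -96 + 80 \left(18 - \frac{25}{3}\right) = -96 + 80 \cdot \frac{29}{3} = -96 + \frac{2320}{3} = \frac{2032}{3}$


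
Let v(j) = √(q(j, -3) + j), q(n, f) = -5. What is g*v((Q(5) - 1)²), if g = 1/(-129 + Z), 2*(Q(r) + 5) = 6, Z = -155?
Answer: -1/142 ≈ -0.0070423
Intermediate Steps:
Q(r) = -2 (Q(r) = -5 + (½)*6 = -5 + 3 = -2)
v(j) = √(-5 + j)
g = -1/284 (g = 1/(-129 - 155) = 1/(-284) = -1/284 ≈ -0.0035211)
g*v((Q(5) - 1)²) = -√(-5 + (-2 - 1)²)/284 = -√(-5 + (-3)²)/284 = -√(-5 + 9)/284 = -√4/284 = -1/284*2 = -1/142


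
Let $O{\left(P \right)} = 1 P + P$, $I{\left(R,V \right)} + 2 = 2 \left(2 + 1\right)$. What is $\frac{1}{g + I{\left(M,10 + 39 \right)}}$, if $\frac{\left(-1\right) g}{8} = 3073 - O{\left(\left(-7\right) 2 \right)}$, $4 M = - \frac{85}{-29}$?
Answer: $- \frac{1}{24804} \approx -4.0316 \cdot 10^{-5}$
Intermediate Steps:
$M = \frac{85}{116}$ ($M = \frac{\left(-85\right) \frac{1}{-29}}{4} = \frac{\left(-85\right) \left(- \frac{1}{29}\right)}{4} = \frac{1}{4} \cdot \frac{85}{29} = \frac{85}{116} \approx 0.73276$)
$I{\left(R,V \right)} = 4$ ($I{\left(R,V \right)} = -2 + 2 \left(2 + 1\right) = -2 + 2 \cdot 3 = -2 + 6 = 4$)
$O{\left(P \right)} = 2 P$ ($O{\left(P \right)} = P + P = 2 P$)
$g = -24808$ ($g = - 8 \left(3073 - 2 \left(\left(-7\right) 2\right)\right) = - 8 \left(3073 - 2 \left(-14\right)\right) = - 8 \left(3073 - -28\right) = - 8 \left(3073 + 28\right) = \left(-8\right) 3101 = -24808$)
$\frac{1}{g + I{\left(M,10 + 39 \right)}} = \frac{1}{-24808 + 4} = \frac{1}{-24804} = - \frac{1}{24804}$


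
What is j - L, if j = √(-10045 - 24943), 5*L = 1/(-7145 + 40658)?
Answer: -1/167565 + 2*I*√8747 ≈ -5.9678e-6 + 187.05*I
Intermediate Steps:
L = 1/167565 (L = 1/(5*(-7145 + 40658)) = (⅕)/33513 = (⅕)*(1/33513) = 1/167565 ≈ 5.9678e-6)
j = 2*I*√8747 (j = √(-34988) = 2*I*√8747 ≈ 187.05*I)
j - L = 2*I*√8747 - 1*1/167565 = 2*I*√8747 - 1/167565 = -1/167565 + 2*I*√8747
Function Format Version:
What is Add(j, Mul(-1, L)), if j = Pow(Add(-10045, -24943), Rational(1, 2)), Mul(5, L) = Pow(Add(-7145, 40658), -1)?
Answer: Add(Rational(-1, 167565), Mul(2, I, Pow(8747, Rational(1, 2)))) ≈ Add(-5.9678e-6, Mul(187.05, I))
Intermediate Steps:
L = Rational(1, 167565) (L = Mul(Rational(1, 5), Pow(Add(-7145, 40658), -1)) = Mul(Rational(1, 5), Pow(33513, -1)) = Mul(Rational(1, 5), Rational(1, 33513)) = Rational(1, 167565) ≈ 5.9678e-6)
j = Mul(2, I, Pow(8747, Rational(1, 2))) (j = Pow(-34988, Rational(1, 2)) = Mul(2, I, Pow(8747, Rational(1, 2))) ≈ Mul(187.05, I))
Add(j, Mul(-1, L)) = Add(Mul(2, I, Pow(8747, Rational(1, 2))), Mul(-1, Rational(1, 167565))) = Add(Mul(2, I, Pow(8747, Rational(1, 2))), Rational(-1, 167565)) = Add(Rational(-1, 167565), Mul(2, I, Pow(8747, Rational(1, 2))))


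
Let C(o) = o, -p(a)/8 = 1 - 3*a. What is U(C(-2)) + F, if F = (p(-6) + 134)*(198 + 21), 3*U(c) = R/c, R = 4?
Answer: -11828/3 ≈ -3942.7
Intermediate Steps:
p(a) = -8 + 24*a (p(a) = -8*(1 - 3*a) = -8 + 24*a)
U(c) = 4/(3*c) (U(c) = (4/c)/3 = 4/(3*c))
F = -3942 (F = ((-8 + 24*(-6)) + 134)*(198 + 21) = ((-8 - 144) + 134)*219 = (-152 + 134)*219 = -18*219 = -3942)
U(C(-2)) + F = (4/3)/(-2) - 3942 = (4/3)*(-½) - 3942 = -⅔ - 3942 = -11828/3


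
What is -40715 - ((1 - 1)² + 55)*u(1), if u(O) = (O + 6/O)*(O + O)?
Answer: -41485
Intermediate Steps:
u(O) = 2*O*(O + 6/O) (u(O) = (O + 6/O)*(2*O) = 2*O*(O + 6/O))
-40715 - ((1 - 1)² + 55)*u(1) = -40715 - ((1 - 1)² + 55)*(12 + 2*1²) = -40715 - (0² + 55)*(12 + 2*1) = -40715 - (0 + 55)*(12 + 2) = -40715 - 55*14 = -40715 - 1*770 = -40715 - 770 = -41485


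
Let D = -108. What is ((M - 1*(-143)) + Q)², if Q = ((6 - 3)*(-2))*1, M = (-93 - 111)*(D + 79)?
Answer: 36638809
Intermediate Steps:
M = 5916 (M = (-93 - 111)*(-108 + 79) = -204*(-29) = 5916)
Q = -6 (Q = (3*(-2))*1 = -6*1 = -6)
((M - 1*(-143)) + Q)² = ((5916 - 1*(-143)) - 6)² = ((5916 + 143) - 6)² = (6059 - 6)² = 6053² = 36638809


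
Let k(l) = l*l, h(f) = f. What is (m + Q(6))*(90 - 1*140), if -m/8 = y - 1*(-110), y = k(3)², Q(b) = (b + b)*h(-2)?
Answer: 77600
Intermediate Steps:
k(l) = l²
Q(b) = -4*b (Q(b) = (b + b)*(-2) = (2*b)*(-2) = -4*b)
y = 81 (y = (3²)² = 9² = 81)
m = -1528 (m = -8*(81 - 1*(-110)) = -8*(81 + 110) = -8*191 = -1528)
(m + Q(6))*(90 - 1*140) = (-1528 - 4*6)*(90 - 1*140) = (-1528 - 24)*(90 - 140) = -1552*(-50) = 77600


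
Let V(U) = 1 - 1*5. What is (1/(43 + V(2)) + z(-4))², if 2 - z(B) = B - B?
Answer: 6241/1521 ≈ 4.1032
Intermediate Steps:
z(B) = 2 (z(B) = 2 - (B - B) = 2 - 1*0 = 2 + 0 = 2)
V(U) = -4 (V(U) = 1 - 5 = -4)
(1/(43 + V(2)) + z(-4))² = (1/(43 - 4) + 2)² = (1/39 + 2)² = (79/39)² = 6241/1521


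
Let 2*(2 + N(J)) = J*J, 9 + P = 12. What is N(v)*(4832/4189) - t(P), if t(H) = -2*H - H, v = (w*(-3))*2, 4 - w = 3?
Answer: 115013/4189 ≈ 27.456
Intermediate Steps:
w = 1 (w = 4 - 1*3 = 4 - 3 = 1)
P = 3 (P = -9 + 12 = 3)
v = -6 (v = (1*(-3))*2 = -3*2 = -6)
N(J) = -2 + J**2/2 (N(J) = -2 + (J*J)/2 = -2 + J**2/2)
t(H) = -3*H
N(v)*(4832/4189) - t(P) = (-2 + (1/2)*(-6)**2)*(4832/4189) - (-3)*3 = (-2 + (1/2)*36)*(4832*(1/4189)) - 1*(-9) = (-2 + 18)*(4832/4189) + 9 = 16*(4832/4189) + 9 = 77312/4189 + 9 = 115013/4189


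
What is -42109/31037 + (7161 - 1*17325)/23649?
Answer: -437098603/244664671 ≈ -1.7865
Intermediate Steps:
-42109/31037 + (7161 - 1*17325)/23649 = -42109*1/31037 + (7161 - 17325)*(1/23649) = -42109/31037 - 10164*1/23649 = -42109/31037 - 3388/7883 = -437098603/244664671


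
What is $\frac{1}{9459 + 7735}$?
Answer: $\frac{1}{17194} \approx 5.816 \cdot 10^{-5}$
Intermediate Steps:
$\frac{1}{9459 + 7735} = \frac{1}{17194}$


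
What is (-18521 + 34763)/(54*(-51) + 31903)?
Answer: 16242/29149 ≈ 0.55721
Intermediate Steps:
(-18521 + 34763)/(54*(-51) + 31903) = 16242/(-2754 + 31903) = 16242/29149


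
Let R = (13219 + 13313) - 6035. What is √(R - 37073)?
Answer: 8*I*√259 ≈ 128.75*I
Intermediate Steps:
R = 20497 (R = 26532 - 6035 = 20497)
√(R - 37073) = √(20497 - 37073) = √(-16576) = 8*I*√259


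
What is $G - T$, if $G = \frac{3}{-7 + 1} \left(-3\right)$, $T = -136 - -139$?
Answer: $- \frac{3}{2} \approx -1.5$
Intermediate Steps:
$T = 3$ ($T = -136 + 139 = 3$)
$G = \frac{3}{2}$ ($G = \frac{3}{-6} \left(-3\right) = 3 \left(- \frac{1}{6}\right) \left(-3\right) = \left(- \frac{1}{2}\right) \left(-3\right) = \frac{3}{2} \approx 1.5$)
$G - T = \frac{3}{2} - 3 = - \frac{3}{2}$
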